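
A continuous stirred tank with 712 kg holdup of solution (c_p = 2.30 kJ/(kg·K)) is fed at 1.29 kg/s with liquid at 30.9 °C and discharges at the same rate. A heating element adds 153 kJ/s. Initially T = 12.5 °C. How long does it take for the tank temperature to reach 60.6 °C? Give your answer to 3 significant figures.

642 s

M c_p dT/dt = ṁ c_p (T_in − T) + Q̇.
τ = M/ṁ = 551.94 s; T_ss = T_in + Q̇/(ṁ c_p) = 82.467 °C.
T(t) = T_ss + (T₀ − T_ss) e^(−t/τ). Set T = 60.6:
e^(−t/τ) = (60.6 − 82.467)/(12.5 − 82.467) = 0.31254
t = −551.94 · ln(0.31254) = 641.92 s.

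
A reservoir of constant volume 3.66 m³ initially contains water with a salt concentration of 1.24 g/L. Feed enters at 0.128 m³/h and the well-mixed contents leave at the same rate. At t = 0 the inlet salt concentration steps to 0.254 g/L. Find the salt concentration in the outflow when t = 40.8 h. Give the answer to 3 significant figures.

0.491 g/L

Unsteady species balance (constant V, well mixed): V dC/dt = Q(C_in − C).
Time constant τ = V/Q = 3.66/0.128 = 28.594 h.
Solution: C(t) = C_in + (C₀ − C_in) e^(−t/τ).
C(40.8) = 0.254 + (1.24 − 0.254)·e^(−40.8/28.594) = 0.254 + (0.98600)·0.24006 = 0.49069 g/L.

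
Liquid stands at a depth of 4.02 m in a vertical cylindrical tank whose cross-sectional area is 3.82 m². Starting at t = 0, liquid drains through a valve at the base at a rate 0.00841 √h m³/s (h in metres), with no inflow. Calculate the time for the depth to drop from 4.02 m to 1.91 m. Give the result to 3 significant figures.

566 s

With no inflow, A dh/dt = −0.00841 √h.
∫ h^(−1/2) dh = −(0.00841/A) ∫ dt, giving 2√h = 2√h₀ − (0.00841/A) t.
t = 2A(√h₀ − √h)/0.00841 = 2·3.82·(√4.02 − √1.91)/0.00841
  = 7.6400 × (2.0050 − 1.3820) / 0.00841 = 565.93 s.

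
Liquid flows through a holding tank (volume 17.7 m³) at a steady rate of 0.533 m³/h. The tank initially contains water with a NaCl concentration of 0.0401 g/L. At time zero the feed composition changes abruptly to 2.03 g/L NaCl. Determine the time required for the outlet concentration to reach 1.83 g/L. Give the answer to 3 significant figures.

76.3 h

Species balance: V dC/dt = Q(C_in − C) ⇒ τ = V/Q = 33.208 h.
C(t) = C_in + (C₀ − C_in) e^(−t/τ). Set C = 1.83 and solve for t:
e^(−t/τ) = (C − C_in)/(C₀ − C_in) = (1.83 − 2.03)/(0.0401 − 2.03) = 0.10051
t = −τ ln(…) = 33.208 × 2.2975 = 76.297 h.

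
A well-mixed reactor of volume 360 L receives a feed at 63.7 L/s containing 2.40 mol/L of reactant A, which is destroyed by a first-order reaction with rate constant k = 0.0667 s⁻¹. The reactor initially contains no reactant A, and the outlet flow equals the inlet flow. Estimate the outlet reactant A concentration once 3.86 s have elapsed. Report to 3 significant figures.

Accumulation = in − out − consumed: V dC/dt = Q C_in − Q C − k V C.
This is linear with rate a = Q/V + k = 0.24364 s⁻¹.
C_ss = Q C_in/(Q + kV) = 1.7430 mol/L; C(t) = C_ss + (C₀ − C_ss) e^(−a t).
C(3.86) = 1.7430 + (-1.7430)·e^(−0.24364·3.86) = 1.7430 + (-1.7430)·0.39045 = 1.0624 mol/L.

1.06 mol/L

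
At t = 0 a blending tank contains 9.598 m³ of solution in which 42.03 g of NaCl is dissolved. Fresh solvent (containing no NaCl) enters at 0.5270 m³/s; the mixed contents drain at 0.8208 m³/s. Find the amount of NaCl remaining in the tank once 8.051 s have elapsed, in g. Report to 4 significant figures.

Let m(t) be the amount of NaCl. Volume: V(t) = V₀ + (Q_in − Q_out) t = 9.598 − 0.293800 t; V(8.051) = 7.23262 m³.
Solute balance: dm/dt = 0 − Q_out C = −Q_out m/V(t).
Separate: dm/m = −Q_out dt/V(t) ⇒ ln(m/m₀) = −(Q_out/(Q_in−Q_out)) ln(V/V₀).
m = m₀ (V₀/V)^(Q_out/(Q_in−Q_out)) = 42.03 × (9.598/7.23262)^(-2.79374) = 19.0656 g.

19.07 g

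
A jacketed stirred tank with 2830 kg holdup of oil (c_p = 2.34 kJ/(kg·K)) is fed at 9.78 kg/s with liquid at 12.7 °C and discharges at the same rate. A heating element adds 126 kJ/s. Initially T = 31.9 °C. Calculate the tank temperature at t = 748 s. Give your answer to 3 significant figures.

19.2 °C

Heat balance on the well-mixed liquid: M c_p dT/dt = ṁ c_p (T_in − T) + 126.
τ = M/ṁ = 289.37 s; T_ss = T_in + Q̇/(ṁ c_p) = 12.7 + 126/(9.78·2.34) = 18.206 °C.
This is linear first-order; T(t) = T_ss + (T₀ − T_ss) e^(−t/τ).
T(748) = 18.206 + (13.694)·e^(−748/289.37) = 18.206 + (13.694)·0.075399 = 19.238 °C.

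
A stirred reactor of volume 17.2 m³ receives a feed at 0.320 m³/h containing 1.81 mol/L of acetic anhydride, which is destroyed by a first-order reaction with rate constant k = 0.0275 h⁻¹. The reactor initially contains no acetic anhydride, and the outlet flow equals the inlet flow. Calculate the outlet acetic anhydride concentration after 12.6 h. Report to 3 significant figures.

V dC/dt = Q(C_in − C) − k V C.
dC/dt = (Q/V) C_in − (Q/V + k) C; effective rate a = Q/V + k = 0.018605 + 0.0275 = 0.046105 h⁻¹.
C_ss = Q C_in/(Q + kV) = 0.73039 mol/L; C(t) = C_ss + (C₀ − C_ss) e^(−a t).
C(12.6) = 0.73039 + (-0.73039)·e^(−0.046105·12.6) = 0.73039 + (-0.73039)·0.55938 = 0.32182 mol/L.

0.322 mol/L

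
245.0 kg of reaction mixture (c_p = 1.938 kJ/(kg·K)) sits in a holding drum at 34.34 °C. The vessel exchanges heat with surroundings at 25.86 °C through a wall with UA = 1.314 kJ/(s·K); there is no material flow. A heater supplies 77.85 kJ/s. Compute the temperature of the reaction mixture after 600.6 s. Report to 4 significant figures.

75.47 °C

M c_p dT/dt = −UA(T − T_amb) + Q̇.
dT/dt = (T_ss − T)/τ with T_ss = T_amb + Q̇/UA = 25.86 + 77.85/1.314 = 85.1066 °C, τ = M c_p/UA = 245.0·1.938/1.314 = 361.347 s.
Solution: T(t) = T_ss + (T₀ − T_ss) e^(−t/τ).
T(600.6) = 85.1066 + (-50.7666)·0.189737 = 75.4743 °C.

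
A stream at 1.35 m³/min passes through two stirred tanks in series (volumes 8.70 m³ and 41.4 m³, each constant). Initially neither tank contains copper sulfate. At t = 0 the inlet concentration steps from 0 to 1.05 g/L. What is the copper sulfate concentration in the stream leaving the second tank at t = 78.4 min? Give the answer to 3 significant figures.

Species balance on tank i: dCᵢ/dt = (Cᵢ₋₁ − Cᵢ)/τᵢ with τᵢ = Vᵢ/Q.
τ₁ = 8.70/1.35 = 6.4444 min; τ₂ = 41.4/1.35 = 30.667 min.
Solving the cascade with C₁(0)=C₂(0)=0 gives C₂(t) = C_in[1 − (τ₁ e^(−t/τ₁) − τ₂ e^(−t/τ₂))/(τ₁ − τ₂)].
At t = 78.4: e^(−t/τ₁) = 5.2069e-06, e^(−t/τ₂) = 0.077574.
C₂ = 1.05·[1 − (6.4444·5.2069e-06 − 30.667·0.077574)/(-24.222)] = 1.05·0.90179 = 0.94688 g/L.

0.947 g/L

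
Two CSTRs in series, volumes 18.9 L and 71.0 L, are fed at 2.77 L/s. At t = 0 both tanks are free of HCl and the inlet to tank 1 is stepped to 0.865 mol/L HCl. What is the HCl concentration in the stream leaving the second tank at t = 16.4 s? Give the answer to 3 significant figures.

0.272 mol/L

Each tank obeys Vᵢ dCᵢ/dt = Q(Cᵢ₋₁ − Cᵢ), so τᵢ = Vᵢ/Q.
τ₁ = 18.9/2.77 = 6.8231 s; τ₂ = 71.0/2.77 = 25.632 s.
Solving the cascade with C₁(0)=C₂(0)=0 gives C₂(t) = C_in[1 − (τ₁ e^(−t/τ₁) − τ₂ e^(−t/τ₂))/(τ₁ − τ₂)].
At t = 16.4: e^(−t/τ₁) = 0.090392, e^(−t/τ₂) = 0.52738.
C₂ = 0.865·[1 − (6.8231·0.090392 − 25.632·0.52738)/(-18.809)] = 0.865·0.31409 = 0.27169 mol/L.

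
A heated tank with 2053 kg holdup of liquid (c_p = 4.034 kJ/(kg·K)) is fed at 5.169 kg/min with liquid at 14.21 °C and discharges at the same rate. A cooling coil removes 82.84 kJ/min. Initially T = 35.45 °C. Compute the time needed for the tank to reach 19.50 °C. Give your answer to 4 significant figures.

Heat balance on the well-mixed liquid: M c_p dT/dt = ṁ c_p (T_in − T) − 82.84.
τ = M/ṁ = 397.175 min; T_ss = T_in − Q̇/(ṁ c_p) = 10.2372 °C.
T(t) = T_ss + (T₀ − T_ss) e^(−t/τ). Set T = 19.50:
e^(−t/τ) = (19.50 − 10.2372)/(35.45 − 10.2372) = 0.367385
t = −397.175 · ln(0.367385) = 397.710 min.

397.7 min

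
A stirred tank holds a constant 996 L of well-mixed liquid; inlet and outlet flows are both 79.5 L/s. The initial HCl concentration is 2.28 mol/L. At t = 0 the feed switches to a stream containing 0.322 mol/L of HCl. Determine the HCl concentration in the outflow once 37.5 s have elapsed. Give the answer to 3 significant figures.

Mass balance on the solute (V constant): V dC/dt = Q(C_in − C).
Time constant τ = V/Q = 996/79.5 = 12.528 s.
Integrating: C(t) = C_in + (C₀ − C_in) e^(−t/τ).
C(37.5) = 0.322 + (2.28 − 0.322)·e^(−37.5/12.528) = 0.322 + (1.9580)·0.050126 = 0.42015 mol/L.

0.420 mol/L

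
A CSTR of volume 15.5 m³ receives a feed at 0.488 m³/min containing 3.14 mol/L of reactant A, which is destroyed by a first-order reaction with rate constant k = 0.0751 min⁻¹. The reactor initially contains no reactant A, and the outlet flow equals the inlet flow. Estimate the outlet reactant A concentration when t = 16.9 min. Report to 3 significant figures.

V dC/dt = Q(C_in − C) − k V C.
dC/dt = (Q/V) C_in − (Q/V + k) C; effective rate a = Q/V + k = 0.031484 + 0.0751 = 0.10658 min⁻¹.
C_ss = Q C_in/(Q + kV) = 0.92753 mol/L; C(t) = C_ss + (C₀ − C_ss) e^(−a t).
C(16.9) = 0.92753 + (-0.92753)·e^(−0.10658·16.9) = 0.92753 + (-0.92753)·0.16509 = 0.77440 mol/L.

0.774 mol/L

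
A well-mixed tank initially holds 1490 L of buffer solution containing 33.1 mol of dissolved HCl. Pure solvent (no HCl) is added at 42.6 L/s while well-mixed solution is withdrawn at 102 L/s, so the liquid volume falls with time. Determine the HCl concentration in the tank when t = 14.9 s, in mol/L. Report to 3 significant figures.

0.0116 mol/L

Total volume: dV/dt = Q_in − Q_out = -59.400 L/s, so V(t) = 1490 − 59.400 t and V(14.9) = 604.94 L.
Species balance (pure solvent in): dm/dt = −Q_out · m/V(t).
dm/m = −Q_out dt/(V₀ − 59.400 t); integrating gives ln(m/m₀) = −(Q_out/(Q_in−Q_out)) ln(V/V₀).
m = m₀ (V₀/V)^(Q_out/(Q_in−Q_out)) = 33.1 × (1490/604.94)^(-1.7172) = 7.0404 mol.
C = m/V = 7.0404/604.94 = 0.011638 mol/L.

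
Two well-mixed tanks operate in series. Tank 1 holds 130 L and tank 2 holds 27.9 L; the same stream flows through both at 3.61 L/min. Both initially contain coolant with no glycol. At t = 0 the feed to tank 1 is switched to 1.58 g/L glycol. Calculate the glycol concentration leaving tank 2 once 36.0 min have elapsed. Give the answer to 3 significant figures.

0.844 g/L

Each tank obeys Vᵢ dCᵢ/dt = Q(Cᵢ₋₁ − Cᵢ), so τᵢ = Vᵢ/Q.
τ₁ = 130/3.61 = 36.011 min; τ₂ = 27.9/3.61 = 7.7285 min.
Tank 1: C₁ = C_in(1 − e^(−t/τ₁)). Tank 2 (τ₁ ≠ τ₂): C₂ = C_in[1 − (τ₁ e^(−t/τ₁) − τ₂ e^(−t/τ₂))/(τ₁ − τ₂)].
At t = 36.0: e^(−t/τ₁) = 0.36799, e^(−t/τ₂) = 0.0094848.
C₂ = 1.58·[1 − (36.011·0.36799 − 7.7285·0.0094848)/(28.283)] = 1.58·0.53404 = 0.84378 g/L.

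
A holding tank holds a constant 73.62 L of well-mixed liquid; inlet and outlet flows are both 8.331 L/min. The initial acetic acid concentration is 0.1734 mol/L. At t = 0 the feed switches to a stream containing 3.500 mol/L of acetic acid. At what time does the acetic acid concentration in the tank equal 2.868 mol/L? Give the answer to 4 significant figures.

Unsteady species balance (constant V, well mixed): V dC/dt = Q(C_in − C), so τ = V/Q = 8.83687 min.
C(t) = C_in + (C₀ − C_in) e^(−t/τ). Set C = 2.868 and solve for t:
e^(−t/τ) = (C − C_in)/(C₀ − C_in) = (2.868 − 3.500)/(0.1734 − 3.500) = 0.189984
t = −τ ln(…) = 8.83687 × 1.66082 = 14.6764 min.

14.68 min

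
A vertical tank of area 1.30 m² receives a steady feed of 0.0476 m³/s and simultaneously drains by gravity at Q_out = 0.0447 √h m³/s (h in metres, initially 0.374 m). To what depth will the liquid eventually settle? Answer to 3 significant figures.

1.13 m

Level balance: A dh/dt = 0.0476 − 0.0447 √h. Setting dh/dt = 0:
Q_in = 0.0447 √h_ss ⇒ √h_ss = 0.0476/0.0447 = 1.0649.
h_ss = 1.0649² = 1.1340 m. (Since h₀ = 0.374 m < h_ss, the level will rise toward this value.)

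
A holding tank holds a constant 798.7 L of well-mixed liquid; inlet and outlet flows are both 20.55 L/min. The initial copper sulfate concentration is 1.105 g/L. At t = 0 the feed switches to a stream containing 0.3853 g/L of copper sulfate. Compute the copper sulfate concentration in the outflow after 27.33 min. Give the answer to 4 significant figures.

Mass balance on the solute (V constant): V dC/dt = Q(C_in − C).
Time constant τ = V/Q = 798.7/20.55 = 38.8662 min.
This is linear first-order; C(t) = C_in + (C₀ − C_in) e^(−t/τ).
C(27.33) = 0.3853 + (1.105 − 0.3853)·e^(−27.33/38.8662) = 0.3853 + (0.719700)·0.495008 = 0.741557 g/L.

0.7416 g/L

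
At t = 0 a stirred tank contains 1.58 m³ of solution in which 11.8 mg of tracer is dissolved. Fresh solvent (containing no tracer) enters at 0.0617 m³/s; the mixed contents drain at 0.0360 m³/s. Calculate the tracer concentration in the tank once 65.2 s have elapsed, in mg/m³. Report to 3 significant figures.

Total volume: dV/dt = Q_in − Q_out = 0.025700 m³/s, so V(t) = 1.58 + 0.025700 t and V(65.2) = 3.2556 m³.
Solute balance: dm/dt = 0 − Q_out C = −Q_out m/V(t).
dm/m = −Q_out dt/(V₀ + 0.025700 t); integrating gives ln(m/m₀) = −(Q_out/(Q_in−Q_out)) ln(V/V₀).
m = m₀ (V₀/V)^(Q_out/(Q_in−Q_out)) = 11.8 × (1.58/3.2556)^(1.4008) = 4.2861 mg.
C = m/V = 4.2861/3.2556 = 1.3165 mg/m³.

1.32 mg/m³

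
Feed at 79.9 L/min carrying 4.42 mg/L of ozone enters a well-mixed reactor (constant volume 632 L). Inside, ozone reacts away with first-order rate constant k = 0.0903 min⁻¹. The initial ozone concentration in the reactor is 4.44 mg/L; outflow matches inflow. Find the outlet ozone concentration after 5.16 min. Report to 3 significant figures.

V dC/dt = Q(C_in − C) − k V C.
dC/dt = (Q/V) C_in − (Q/V + k) C; effective rate a = Q/V + k = 0.12642 + 0.0903 = 0.21672 min⁻¹.
C_ss = Q C_in/(Q + kV) = 2.5784 mg/L; C(t) = C_ss + (C₀ − C_ss) e^(−a t).
C(5.16) = 2.5784 + (1.8616)·e^(−0.21672·5.16) = 2.5784 + (1.8616)·0.32684 = 3.1868 mg/L.

3.19 mg/L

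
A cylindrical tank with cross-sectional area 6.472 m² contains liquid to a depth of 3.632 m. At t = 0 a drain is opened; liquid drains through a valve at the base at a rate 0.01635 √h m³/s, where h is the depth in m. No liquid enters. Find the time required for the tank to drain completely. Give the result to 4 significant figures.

With no inflow, A dh/dt = −0.01635 √h.
Separate and integrate: 2(√h − √h₀) = −(0.01635/A) t.
Set h = 0: 2√h₀ = (0.01635/A) t_empty ⇒ t_empty = 2A√h₀/0.01635.
t_empty = 2·6.472·√3.632/0.01635 = 12.9440·1.90578/0.01635 = 1508.77 s.

1509 s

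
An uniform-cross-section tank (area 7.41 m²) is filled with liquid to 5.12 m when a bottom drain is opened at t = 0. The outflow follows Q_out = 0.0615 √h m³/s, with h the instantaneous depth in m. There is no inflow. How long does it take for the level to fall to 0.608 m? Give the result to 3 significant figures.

Accumulation of liquid (constant cross-section A): A dh/dt = −0.0615 √h.
Separate and integrate: 2(√h − √h₀) = −(0.0615/A) t.
t = 2A(√h₀ − √h)/0.0615 = 2·7.41·(√5.12 − √0.608)/0.0615
  = 14.820 × (2.2627 − 0.77974) / 0.0615 = 357.37 s.

357 s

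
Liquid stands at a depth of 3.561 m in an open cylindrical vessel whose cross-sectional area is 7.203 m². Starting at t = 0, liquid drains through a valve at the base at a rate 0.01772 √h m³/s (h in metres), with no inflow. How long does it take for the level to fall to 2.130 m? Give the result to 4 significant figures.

347.6 s

With no inflow, A dh/dt = −0.01772 √h.
This is separable: 2 d(√h)/dt = −0.01772/A, so √h = √h₀ − (0.01772/(2A)) t.
t = 2A(√h₀ − √h)/0.01772 = 2·7.203·(√3.561 − √2.130)/0.01772
  = 14.4060 × (1.88706 − 1.45945) / 0.01772 = 347.638 s.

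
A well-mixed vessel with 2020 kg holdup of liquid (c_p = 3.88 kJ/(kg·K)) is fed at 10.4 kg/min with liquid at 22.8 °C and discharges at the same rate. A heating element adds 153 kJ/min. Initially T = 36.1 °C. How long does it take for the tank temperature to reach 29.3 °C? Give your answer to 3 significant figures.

244 min

Energy balance: M c_p dT/dt = ṁ c_p (T_in − T) + 153.
τ = M/ṁ = 194.23 min; T_ss = T_in + Q̇/(ṁ c_p) = 26.592 °C.
T(t) = T_ss + (T₀ − T_ss) e^(−t/τ). Set T = 29.3:
e^(−t/τ) = (29.3 − 26.592)/(36.1 − 26.592) = 0.28484
t = −194.23 · ln(0.28484) = 243.92 min.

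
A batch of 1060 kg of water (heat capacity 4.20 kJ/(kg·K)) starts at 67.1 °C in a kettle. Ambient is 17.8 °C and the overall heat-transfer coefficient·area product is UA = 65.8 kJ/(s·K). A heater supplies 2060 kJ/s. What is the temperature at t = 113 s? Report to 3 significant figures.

M c_p dT/dt = −UA(T − T_amb) + Q̇.
dT/dt = (T_ss − T)/τ with T_ss = T_amb + Q̇/UA = 17.8 + 2060/65.8 = 49.107 °C, τ = M c_p/UA = 1060·4.20/65.8 = 67.660 s.
T approaches T_ss exponentially: T(t) = T_ss + (T₀ − T_ss) e^(−t/τ).
T(113) = 49.107 + (17.993)·0.18822 = 52.494 °C.

52.5 °C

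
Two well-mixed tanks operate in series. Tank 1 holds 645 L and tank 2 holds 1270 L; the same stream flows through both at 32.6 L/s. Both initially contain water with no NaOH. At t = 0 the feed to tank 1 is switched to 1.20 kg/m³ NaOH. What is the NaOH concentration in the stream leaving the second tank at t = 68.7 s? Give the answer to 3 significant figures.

Species balance on tank i: dCᵢ/dt = (Cᵢ₋₁ − Cᵢ)/τᵢ with τᵢ = Vᵢ/Q.
τ₁ = 645/32.6 = 19.785 s; τ₂ = 1270/32.6 = 38.957 s.
Solving the cascade with C₁(0)=C₂(0)=0 gives C₂(t) = C_in[1 − (τ₁ e^(−t/τ₁) − τ₂ e^(−t/τ₂))/(τ₁ − τ₂)].
At t = 68.7: e^(−t/τ₁) = 0.031046, e^(−t/τ₂) = 0.17145.
C₂ = 1.20·[1 − (19.785·0.031046 − 38.957·0.17145)/(-19.172)] = 1.20·0.68366 = 0.82039 kg/m³.

0.820 kg/m³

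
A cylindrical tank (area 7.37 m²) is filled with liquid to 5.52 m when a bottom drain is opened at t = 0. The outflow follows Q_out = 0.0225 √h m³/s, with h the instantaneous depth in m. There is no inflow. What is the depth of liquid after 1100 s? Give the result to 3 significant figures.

A dh/dt = −Q_out = −0.0225 √h.
Separate and integrate: 2(√h − √h₀) = −(0.0225/A) t.
√h = √5.52 − 0.0225·1100/(2·7.37) = 2.3495 − 1.6791 = 0.67036.
h = 0.67036² = 0.44939 m.

0.449 m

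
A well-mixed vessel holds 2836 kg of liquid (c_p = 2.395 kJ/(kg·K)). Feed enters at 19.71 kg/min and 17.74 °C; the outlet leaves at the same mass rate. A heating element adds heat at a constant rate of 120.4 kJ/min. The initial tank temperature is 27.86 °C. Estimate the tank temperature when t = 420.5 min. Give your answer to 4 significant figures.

20.70 °C

M c_p dT/dt = ṁ c_p (T_in − T) + Q̇.
Rearrange: dT/dt = (T_ss − T)/τ with τ = M/ṁ = 143.886 min and T_ss = T_in + Q̇/(ṁ c_p) = 20.2906 °C.
This is linear first-order; T(t) = T_ss + (T₀ − T_ss) e^(−t/τ).
T(420.5) = 20.2906 + (7.56945)·e^(−420.5/143.886) = 20.2906 + (7.56945)·0.0538020 = 20.6978 °C.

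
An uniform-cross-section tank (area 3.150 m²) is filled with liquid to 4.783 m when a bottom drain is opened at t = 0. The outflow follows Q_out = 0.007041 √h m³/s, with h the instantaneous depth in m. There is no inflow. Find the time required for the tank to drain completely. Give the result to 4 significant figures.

1957 s

Unsteady balance on liquid volume: A dh/dt = −0.007041 √h.
This is separable: 2 d(√h)/dt = −0.007041/A, so √h = √h₀ − (0.007041/(2A)) t.
Set h = 0: 2√h₀ = (0.007041/A) t_empty ⇒ t_empty = 2A√h₀/0.007041.
t_empty = 2·3.150·√4.783/0.007041 = 6.30000·2.18701/0.007041 = 1956.84 s.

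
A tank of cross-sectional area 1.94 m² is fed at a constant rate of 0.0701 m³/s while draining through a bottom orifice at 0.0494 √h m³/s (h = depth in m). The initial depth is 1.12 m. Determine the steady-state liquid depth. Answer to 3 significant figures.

Level balance: A dh/dt = 0.0701 − 0.0494 √h. Setting dh/dt = 0:
Q_in = 0.0494 √h_ss ⇒ √h_ss = 0.0701/0.0494 = 1.4190.
h_ss = 1.4190² = 2.0136 m. (Since h₀ = 1.12 m < h_ss, the level will rise toward this value.)

2.01 m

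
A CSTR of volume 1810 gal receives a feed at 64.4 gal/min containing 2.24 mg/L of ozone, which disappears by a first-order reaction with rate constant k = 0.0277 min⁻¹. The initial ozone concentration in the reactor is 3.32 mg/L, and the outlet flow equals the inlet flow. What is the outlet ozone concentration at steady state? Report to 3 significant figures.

1.26 mg/L

V dC/dt = Q(C_in − C) − k V C.
Steady state (dC/dt = 0): C_ss = Q C_in/(Q + kV) = C_in/(1 + kV/Q).
C_ss = 64.4·2.24/(64.4 + 0.0277·1810) = 144.26/114.54 = 1.2595 mg/L.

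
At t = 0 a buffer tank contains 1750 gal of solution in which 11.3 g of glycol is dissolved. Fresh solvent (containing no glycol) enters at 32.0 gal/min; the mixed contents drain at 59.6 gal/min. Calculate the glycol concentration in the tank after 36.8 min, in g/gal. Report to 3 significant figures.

0.00236 g/gal

Total volume: dV/dt = Q_in − Q_out = -27.600 gal/min, so V(t) = 1750 − 27.600 t and V(36.8) = 734.32 gal.
Species balance (pure solvent in): dm/dt = −Q_out · m/V(t).
dm/m = −Q_out dt/(V₀ − 27.600 t); integrating gives ln(m/m₀) = −(Q_out/(Q_in−Q_out)) ln(V/V₀).
m = m₀ (V₀/V)^(Q_out/(Q_in−Q_out)) = 11.3 × (1750/734.32)^(-2.1594) = 1.7324 g.
C = m/V = 1.7324/734.32 = 0.0023592 g/gal.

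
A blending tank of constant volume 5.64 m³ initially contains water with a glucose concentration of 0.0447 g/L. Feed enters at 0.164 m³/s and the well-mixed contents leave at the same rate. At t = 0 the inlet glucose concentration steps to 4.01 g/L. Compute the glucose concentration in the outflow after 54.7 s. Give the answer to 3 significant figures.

Transient balance on the dissolved component: V dC/dt = Q(C_in − C).
So dC/dt = (C_in − C)/τ with τ = V/Q = 5.64/0.164 = 34.390 s.
Solution: C(t) = C_in + (C₀ − C_in) e^(−t/τ).
C(54.7) = 4.01 + (0.0447 − 4.01)·e^(−54.7/34.390) = 4.01 + (-3.9653)·0.20381 = 3.2018 g/L.

3.20 g/L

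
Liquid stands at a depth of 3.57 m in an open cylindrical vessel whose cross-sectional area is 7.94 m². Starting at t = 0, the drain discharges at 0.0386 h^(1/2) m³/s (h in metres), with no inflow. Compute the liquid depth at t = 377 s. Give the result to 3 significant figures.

Unsteady balance on liquid volume: A dh/dt = −0.0386 √h.
Separate and integrate: 2(√h − √h₀) = −(0.0386/A) t.
√h = √3.57 − 0.0386·377/(2·7.94) = 1.8894 − 0.91639 = 0.97306.
h = 0.97306² = 0.94684 m.

0.947 m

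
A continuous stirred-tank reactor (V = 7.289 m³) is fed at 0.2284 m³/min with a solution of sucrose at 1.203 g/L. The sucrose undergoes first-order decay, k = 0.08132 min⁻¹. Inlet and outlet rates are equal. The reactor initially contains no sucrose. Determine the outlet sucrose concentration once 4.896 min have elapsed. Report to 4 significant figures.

0.1419 g/L

V dC/dt = Q(C_in − C) − k V C.
This is linear with rate a = Q/V + k = 0.112655 min⁻¹.
C_ss = Q C_in/(Q + kV) = 0.334614 g/L; C(t) = C_ss + (C₀ − C_ss) e^(−a t).
C(4.896) = 0.334614 + (-0.334614)·e^(−0.112655·4.896) = 0.334614 + (-0.334614)·0.576051 = 0.141859 g/L.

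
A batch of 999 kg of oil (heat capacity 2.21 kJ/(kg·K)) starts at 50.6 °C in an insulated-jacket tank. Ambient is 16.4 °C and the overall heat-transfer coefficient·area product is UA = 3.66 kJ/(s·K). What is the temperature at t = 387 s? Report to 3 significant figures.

34.4 °C

Unsteady energy balance on the tank contents: M c_p dT/dt = −UA(T − T_amb).
dT/dt = (T_ss − T)/τ with T_ss = T_amb = 16.400 °C, τ = M c_p/UA = 999·2.21/3.66 = 603.22 s.
T approaches T_ss exponentially: T(t) = T_ss + (T₀ − T_ss) e^(−t/τ).
T(387) = 16.400 + (34.200)·0.52647 = 34.405 °C.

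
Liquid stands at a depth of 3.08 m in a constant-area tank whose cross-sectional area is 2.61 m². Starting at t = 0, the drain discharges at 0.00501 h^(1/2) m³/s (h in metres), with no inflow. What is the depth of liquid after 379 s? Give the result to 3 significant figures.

1.94 m

Volume balance on the tank: A dh/dt = −0.00501 √h.
∫ h^(−1/2) dh = −(0.00501/A) ∫ dt, giving 2√h = 2√h₀ − (0.00501/A) t.
√h = √3.08 − 0.00501·379/(2·2.61) = 1.7550 − 0.36375 = 1.3912.
h = 1.3912² = 1.9355 m.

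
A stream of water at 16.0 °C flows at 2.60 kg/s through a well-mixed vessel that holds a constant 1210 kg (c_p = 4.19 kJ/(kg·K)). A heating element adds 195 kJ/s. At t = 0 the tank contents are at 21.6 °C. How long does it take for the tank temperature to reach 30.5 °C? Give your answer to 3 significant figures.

Unsteady energy balance on the tank contents: M c_p dT/dt = ṁ c_p (T_in − T) + 195.
τ = M/ṁ = 465.38 s; T_ss = T_in + Q̇/(ṁ c_p) = 33.900 °C.
T(t) = T_ss + (T₀ − T_ss) e^(−t/τ). Set T = 30.5:
e^(−t/τ) = (30.5 − 33.900)/(21.6 − 33.900) = 0.27641
t = −465.38 · ln(0.27641) = 598.43 s.

598 s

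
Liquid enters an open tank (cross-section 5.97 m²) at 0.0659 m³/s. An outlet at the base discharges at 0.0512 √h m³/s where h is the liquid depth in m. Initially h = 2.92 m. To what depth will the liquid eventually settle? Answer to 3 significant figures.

Level balance: A dh/dt = 0.0659 − 0.0512 √h. Setting dh/dt = 0:
Q_in = 0.0512 √h_ss ⇒ √h_ss = 0.0659/0.0512 = 1.2871.
h_ss = 1.2871² = 1.6567 m. (Since h₀ = 2.92 m > h_ss, the level will fall toward this value.)

1.66 m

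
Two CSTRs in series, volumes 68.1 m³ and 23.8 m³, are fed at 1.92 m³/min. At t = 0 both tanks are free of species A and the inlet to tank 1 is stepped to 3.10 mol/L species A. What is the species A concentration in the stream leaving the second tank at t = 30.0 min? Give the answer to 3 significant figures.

Each tank obeys Vᵢ dCᵢ/dt = Q(Cᵢ₋₁ − Cᵢ), so τᵢ = Vᵢ/Q.
τ₁ = 68.1/1.92 = 35.469 min; τ₂ = 23.8/1.92 = 12.396 min.
Solving the cascade with C₁(0)=C₂(0)=0 gives C₂(t) = C_in[1 − (τ₁ e^(−t/τ₁) − τ₂ e^(−t/τ₂))/(τ₁ − τ₂)].
At t = 30.0: e^(−t/τ₁) = 0.42921, e^(−t/τ₂) = 0.088907.
C₂ = 3.10·[1 − (35.469·0.42921 − 12.396·0.088907)/(23.073)] = 3.10·0.38797 = 1.2027 mol/L.

1.20 mol/L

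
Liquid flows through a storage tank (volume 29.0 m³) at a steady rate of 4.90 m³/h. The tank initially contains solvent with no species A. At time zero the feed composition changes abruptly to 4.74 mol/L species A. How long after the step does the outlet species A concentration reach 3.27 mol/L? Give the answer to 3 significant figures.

6.93 h

Mass balance on the solute (V constant): V dC/dt = Q(C_in − C), so τ = V/Q = 5.9184 h.
C(t) = C_in + (C₀ − C_in) e^(−t/τ). Set C = 3.27 and solve for t:
e^(−t/τ) = (C − C_in)/(C₀ − C_in) = (3.27 − 4.74)/(0 − 4.74) = 0.31013
t = −τ ln(…) = 5.9184 × 1.1708 = 6.9291 h.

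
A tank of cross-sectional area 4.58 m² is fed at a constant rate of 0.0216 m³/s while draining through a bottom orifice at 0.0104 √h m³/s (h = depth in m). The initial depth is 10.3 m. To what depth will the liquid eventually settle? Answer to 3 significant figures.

Unsteady balance on liquid volume: A dh/dt = Q_in − 0.0104 √h. At steady state dh/dt = 0:
Q_in = 0.0104 √h_ss ⇒ √h_ss = 0.0216/0.0104 = 2.0769.
h_ss = 2.0769² = 4.3136 m. (Since h₀ = 10.3 m > h_ss, the level will fall toward this value.)

4.31 m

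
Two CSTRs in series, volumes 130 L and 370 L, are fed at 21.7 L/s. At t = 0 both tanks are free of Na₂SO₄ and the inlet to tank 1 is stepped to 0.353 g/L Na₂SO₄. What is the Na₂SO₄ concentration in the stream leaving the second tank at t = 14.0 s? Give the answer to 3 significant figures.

Each tank obeys Vᵢ dCᵢ/dt = Q(Cᵢ₋₁ − Cᵢ), so τᵢ = Vᵢ/Q.
τ₁ = 130/21.7 = 5.9908 s; τ₂ = 370/21.7 = 17.051 s.
Tank 1: C₁ = C_in(1 − e^(−t/τ₁)). Tank 2 (τ₁ ≠ τ₂): C₂ = C_in[1 − (τ₁ e^(−t/τ₁) − τ₂ e^(−t/τ₂))/(τ₁ − τ₂)].
At t = 14.0: e^(−t/τ₁) = 0.096624, e^(−t/τ₂) = 0.43996.
C₂ = 0.353·[1 − (5.9908·0.096624 − 17.051·0.43996)/(-11.060)] = 0.353·0.37407 = 0.13205 g/L.

0.132 g/L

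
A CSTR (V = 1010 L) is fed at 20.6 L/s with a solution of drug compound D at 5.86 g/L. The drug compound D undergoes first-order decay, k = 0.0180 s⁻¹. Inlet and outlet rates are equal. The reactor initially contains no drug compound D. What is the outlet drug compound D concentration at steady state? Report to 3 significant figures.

V dC/dt = Q(C_in − C) − k V C.
At steady state: 0 = Q C_in − (Q + kV) C_ss, so C_ss = Q C_in/(Q + kV).
C_ss = 20.6·5.86/(20.6 + 0.0180·1010) = 120.72/38.780 = 3.1128 g/L.

3.11 g/L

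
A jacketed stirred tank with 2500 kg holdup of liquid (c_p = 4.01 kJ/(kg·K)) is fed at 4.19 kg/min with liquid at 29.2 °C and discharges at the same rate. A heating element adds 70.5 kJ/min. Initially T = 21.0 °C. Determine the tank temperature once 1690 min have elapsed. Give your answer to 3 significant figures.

M c_p dT/dt = ṁ c_p (T_in − T) + Q̇.
τ = M/ṁ = 596.66 min; T_ss = T_in + Q̇/(ṁ c_p) = 29.2 + 70.5/(4.19·4.01) = 33.396 °C.
T approaches T_ss exponentially: T(t) = T_ss + (T₀ − T_ss) e^(−t/τ).
T(1690) = 33.396 + (-12.396)·e^(−1690/596.66) = 33.396 + (-12.396)·0.058869 = 32.666 °C.

32.7 °C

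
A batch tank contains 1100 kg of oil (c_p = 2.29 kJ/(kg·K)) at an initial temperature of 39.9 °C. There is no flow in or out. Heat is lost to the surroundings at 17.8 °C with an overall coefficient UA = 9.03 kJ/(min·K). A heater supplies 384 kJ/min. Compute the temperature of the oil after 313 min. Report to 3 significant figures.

53.7 °C

M c_p dT/dt = −UA(T − T_amb) + Q̇.
dT/dt = (T_ss − T)/τ with T_ss = T_amb + Q̇/UA = 17.8 + 384/9.03 = 60.325 °C, τ = M c_p/UA = 1100·2.29/9.03 = 278.96 min.
This is linear first-order; T(t) = T_ss + (T₀ − T_ss) e^(−t/τ).
T(313) = 60.325 + (-20.425)·0.32562 = 53.674 °C.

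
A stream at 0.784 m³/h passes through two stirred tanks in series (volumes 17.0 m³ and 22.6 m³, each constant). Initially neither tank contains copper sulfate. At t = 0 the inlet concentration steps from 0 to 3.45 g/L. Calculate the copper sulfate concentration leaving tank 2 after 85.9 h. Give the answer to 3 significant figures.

2.94 g/L

Each tank obeys Vᵢ dCᵢ/dt = Q(Cᵢ₋₁ − Cᵢ), so τᵢ = Vᵢ/Q.
τ₁ = 17.0/0.784 = 21.684 h; τ₂ = 22.6/0.784 = 28.827 h.
Solving the cascade with C₁(0)=C₂(0)=0 gives C₂(t) = C_in[1 − (τ₁ e^(−t/τ₁) − τ₂ e^(−t/τ₂))/(τ₁ − τ₂)].
At t = 85.9: e^(−t/τ₁) = 0.019034, e^(−t/τ₂) = 0.050798.
C₂ = 3.45·[1 − (21.684·0.019034 − 28.827·0.050798)/(-7.1429)] = 3.45·0.85278 = 2.9421 g/L.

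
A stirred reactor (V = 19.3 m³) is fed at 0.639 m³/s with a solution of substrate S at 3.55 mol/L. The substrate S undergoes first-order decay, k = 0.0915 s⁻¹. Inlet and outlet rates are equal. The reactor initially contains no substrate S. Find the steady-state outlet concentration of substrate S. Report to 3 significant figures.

Species balance: V dC/dt = Q C_in − Q C − k V C.
Steady state (dC/dt = 0): C_ss = Q C_in/(Q + kV) = C_in/(1 + kV/Q).
C_ss = 0.639·3.55/(0.639 + 0.0915·19.3) = 2.2685/2.4050 = 0.94324 mol/L.

0.943 mol/L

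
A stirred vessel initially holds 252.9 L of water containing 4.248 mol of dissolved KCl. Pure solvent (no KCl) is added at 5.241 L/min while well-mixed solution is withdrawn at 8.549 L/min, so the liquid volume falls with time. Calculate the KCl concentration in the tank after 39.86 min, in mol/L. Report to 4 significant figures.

Let m(t) be the amount of KCl. Volume: V(t) = V₀ + (Q_in − Q_out) t = 252.9 − 3.30800 t; V(39.86) = 121.043 L.
Solute balance: dm/dt = 0 − Q_out C = −Q_out m/V(t).
dm/m = −Q_out dt/(V₀ − 3.30800 t); integrating gives ln(m/m₀) = −(Q_out/(Q_in−Q_out)) ln(V/V₀).
m = m₀ (V₀/V)^(Q_out/(Q_in−Q_out)) = 4.248 × (252.9/121.043)^(-2.58434) = 0.632664 mol.
C = m/V = 0.632664/121.043 = 0.00522676 mol/L.

0.005227 mol/L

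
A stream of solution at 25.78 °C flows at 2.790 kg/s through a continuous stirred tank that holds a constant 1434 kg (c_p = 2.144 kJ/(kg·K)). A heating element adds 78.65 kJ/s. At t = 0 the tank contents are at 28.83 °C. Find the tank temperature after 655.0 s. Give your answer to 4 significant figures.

36.10 °C

M c_p dT/dt = ṁ c_p (T_in − T) + Q̇.
τ = M/ṁ = 513.978 s; T_ss = T_in + Q̇/(ṁ c_p) = 25.78 + 78.65/(2.790·2.144) = 38.9283 °C.
Solution: T(t) = T_ss + (T₀ − T_ss) e^(−t/τ).
T(655.0) = 38.9283 + (-10.0983)·e^(−655.0/513.978) = 38.9283 + (-10.0983)·0.279606 = 36.1048 °C.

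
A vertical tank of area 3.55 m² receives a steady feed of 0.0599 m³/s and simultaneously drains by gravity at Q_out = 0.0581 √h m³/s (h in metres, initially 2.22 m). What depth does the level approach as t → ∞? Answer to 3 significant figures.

1.06 m

Level balance: A dh/dt = 0.0599 − 0.0581 √h. Setting dh/dt = 0:
Q_in = 0.0581 √h_ss ⇒ √h_ss = 0.0599/0.0581 = 1.0310.
h_ss = 1.0310² = 1.0629 m. (Since h₀ = 2.22 m > h_ss, the level will fall toward this value.)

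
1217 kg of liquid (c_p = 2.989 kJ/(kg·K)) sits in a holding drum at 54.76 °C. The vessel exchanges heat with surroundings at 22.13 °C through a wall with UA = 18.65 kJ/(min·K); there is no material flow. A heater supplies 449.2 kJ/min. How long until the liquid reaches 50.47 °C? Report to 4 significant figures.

136.0 min

Energy balance: M c_p dT/dt = −UA(T − T_amb) + Q̇.
τ = M c_p/UA = 195.046 min; T_ss = T_amb + Q̇/UA = 22.13 + 449.2/18.65 = 46.2158 °C.
T(t) = T_ss + (T₀ − T_ss)e^(−t/τ); set T = 50.47:
t = −τ ln[(T − T_ss)/(T₀ − T_ss)] = −195.046 · ln(0.497906) = 136.015 min.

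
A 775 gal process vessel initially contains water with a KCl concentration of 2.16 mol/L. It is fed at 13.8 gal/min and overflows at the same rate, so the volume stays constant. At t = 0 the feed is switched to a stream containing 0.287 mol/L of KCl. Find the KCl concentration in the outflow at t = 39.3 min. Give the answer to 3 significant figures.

1.22 mol/L

Unsteady species balance (constant V, well mixed): V dC/dt = Q(C_in − C).
Time constant τ = V/Q = 775/13.8 = 56.159 min.
Solution: C(t) = C_in + (C₀ − C_in) e^(−t/τ).
C(39.3) = 0.287 + (2.16 − 0.287)·e^(−39.3/56.159) = 0.287 + (1.8730)·0.49669 = 1.2173 mol/L.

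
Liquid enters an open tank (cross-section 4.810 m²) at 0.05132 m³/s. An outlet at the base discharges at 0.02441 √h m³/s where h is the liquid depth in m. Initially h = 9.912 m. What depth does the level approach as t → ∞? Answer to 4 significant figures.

Unsteady balance on liquid volume: A dh/dt = Q_in − 0.02441 √h. At steady state dh/dt = 0:
Q_in = 0.02441 √h_ss ⇒ √h_ss = 0.05132/0.02441 = 2.10242.
h_ss = 2.10242² = 4.42016 m. (Since h₀ = 9.912 m > h_ss, the level will fall toward this value.)

4.420 m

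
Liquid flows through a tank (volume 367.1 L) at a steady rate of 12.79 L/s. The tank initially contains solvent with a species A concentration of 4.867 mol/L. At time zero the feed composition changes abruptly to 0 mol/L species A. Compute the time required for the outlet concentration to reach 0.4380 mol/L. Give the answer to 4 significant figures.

69.12 s

Species balance: V dC/dt = Q(C_in − C) ⇒ τ = V/Q = 28.7021 s.
C(t) = C_in + (C₀ − C_in) e^(−t/τ). Set C = 0.4380 and solve for t:
e^(−t/τ) = (C − C_in)/(C₀ − C_in) = (0.4380 − 0)/(4.867 − 0) = 0.0899938
t = −τ ln(…) = 28.7021 × 2.40801 = 69.1151 s.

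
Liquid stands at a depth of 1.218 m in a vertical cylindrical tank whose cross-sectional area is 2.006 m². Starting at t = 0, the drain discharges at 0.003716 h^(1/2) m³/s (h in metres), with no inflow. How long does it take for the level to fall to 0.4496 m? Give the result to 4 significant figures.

467.6 s

With no inflow, A dh/dt = −0.003716 √h.
Separate and integrate: 2(√h − √h₀) = −(0.003716/A) t.
t = 2A(√h₀ − √h)/0.003716 = 2·2.006·(√1.218 − √0.4496)/0.003716
  = 4.01200 × (1.10363 − 0.670522) / 0.003716 = 467.608 s.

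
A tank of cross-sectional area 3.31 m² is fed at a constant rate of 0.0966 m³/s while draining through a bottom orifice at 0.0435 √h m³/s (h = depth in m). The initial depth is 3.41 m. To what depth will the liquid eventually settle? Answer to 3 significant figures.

Mass balance (ρ constant): A dh/dt = Q_in − 0.0435 √h. At steady state dh/dt = 0:
Q_in = 0.0435 √h_ss ⇒ √h_ss = 0.0966/0.0435 = 2.2207.
h_ss = 2.2207² = 4.9315 m. (Since h₀ = 3.41 m < h_ss, the level will rise toward this value.)

4.93 m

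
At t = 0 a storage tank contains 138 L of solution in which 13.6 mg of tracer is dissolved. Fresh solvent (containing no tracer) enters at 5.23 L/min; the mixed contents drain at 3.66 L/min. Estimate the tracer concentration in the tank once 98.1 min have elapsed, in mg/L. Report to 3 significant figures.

Let m(t) be the amount of tracer. Volume: V(t) = V₀ + (Q_in − Q_out) t = 138 + 1.5700 t; V(98.1) = 292.02 L.
Solute balance: dm/dt = 0 − Q_out C = −Q_out m/V(t).
dm/m = −Q_out dt/(V₀ + 1.5700 t); integrating gives ln(m/m₀) = −(Q_out/(Q_in−Q_out)) ln(V/V₀).
m = m₀ (V₀/V)^(Q_out/(Q_in−Q_out)) = 13.6 × (138/292.02)^(2.3312) = 2.3695 mg.
C = m/V = 2.3695/292.02 = 0.0081144 mg/L.

0.00811 mg/L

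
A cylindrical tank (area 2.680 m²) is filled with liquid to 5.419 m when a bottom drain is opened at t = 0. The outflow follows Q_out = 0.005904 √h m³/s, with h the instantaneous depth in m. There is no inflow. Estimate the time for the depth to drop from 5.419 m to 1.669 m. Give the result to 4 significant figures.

940.5 s

With no inflow, A dh/dt = −0.005904 √h.
Separate and integrate: 2(√h − √h₀) = −(0.005904/A) t.
t = 2A(√h₀ − √h)/0.005904 = 2·2.680·(√5.419 − √1.669)/0.005904
  = 5.36000 × (2.32787 − 1.29190) / 0.005904 = 940.521 s.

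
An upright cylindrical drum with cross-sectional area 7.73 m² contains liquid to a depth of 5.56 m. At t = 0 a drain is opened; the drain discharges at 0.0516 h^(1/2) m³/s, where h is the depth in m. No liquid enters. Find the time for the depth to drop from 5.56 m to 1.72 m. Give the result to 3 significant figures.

A dh/dt = −Q_out = −0.0516 √h.
This is separable: 2 d(√h)/dt = −0.0516/A, so √h = √h₀ − (0.0516/(2A)) t.
t = 2A(√h₀ − √h)/0.0516 = 2·7.73·(√5.56 − √1.72)/0.0516
  = 15.460 × (2.3580 − 1.3115) / 0.0516 = 313.54 s.

314 s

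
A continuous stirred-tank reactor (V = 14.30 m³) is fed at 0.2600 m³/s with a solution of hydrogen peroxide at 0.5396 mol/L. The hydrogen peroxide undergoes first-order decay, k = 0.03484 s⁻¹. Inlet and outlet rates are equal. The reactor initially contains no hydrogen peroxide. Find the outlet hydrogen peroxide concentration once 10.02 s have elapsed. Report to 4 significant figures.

V dC/dt = Q(C_in − C) − k V C.
dC/dt = (Q/V) C_in − (Q/V + k) C; effective rate a = Q/V + k = 0.0181818 + 0.03484 = 0.0530218 s⁻¹.
C_ss = Q C_in/(Q + kV) = 0.185035 mol/L; C(t) = C_ss + (C₀ − C_ss) e^(−a t).
C(10.02) = 0.185035 + (-0.185035)·e^(−0.0530218·10.02) = 0.185035 + (-0.185035)·0.587853 = 0.0762618 mol/L.

0.07626 mol/L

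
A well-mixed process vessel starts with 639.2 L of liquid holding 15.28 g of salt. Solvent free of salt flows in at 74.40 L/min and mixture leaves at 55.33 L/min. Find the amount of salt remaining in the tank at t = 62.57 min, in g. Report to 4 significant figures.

0.7195 g

Total volume: dV/dt = Q_in − Q_out = 19.0700 L/min, so V(t) = 639.2 + 19.0700 t and V(62.57) = 1832.41 L.
Solute balance: dm/dt = 0 − Q_out C = −Q_out m/V(t).
dm/m = −Q_out dt/(V₀ + 19.0700 t); integrating gives ln(m/m₀) = −(Q_out/(Q_in−Q_out)) ln(V/V₀).
m = m₀ (V₀/V)^(Q_out/(Q_in−Q_out)) = 15.28 × (639.2/1832.41)^(2.90142) = 0.719543 g.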